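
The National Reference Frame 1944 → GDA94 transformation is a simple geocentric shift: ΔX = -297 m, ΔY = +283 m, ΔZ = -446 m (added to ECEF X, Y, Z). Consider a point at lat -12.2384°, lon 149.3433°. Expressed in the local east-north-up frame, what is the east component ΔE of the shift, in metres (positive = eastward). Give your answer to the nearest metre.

At φ = -12.2384°, λ = 149.3433°: sin φ = -0.211980, cos φ = 0.977274, sin λ = 0.509893, cos λ = -0.860238.
ΔE = −sin λ·ΔX + cos λ·ΔY = −(0.509893)·(-297) + (-0.860238)·(283) = -92.01 m.

ΔE = -92 m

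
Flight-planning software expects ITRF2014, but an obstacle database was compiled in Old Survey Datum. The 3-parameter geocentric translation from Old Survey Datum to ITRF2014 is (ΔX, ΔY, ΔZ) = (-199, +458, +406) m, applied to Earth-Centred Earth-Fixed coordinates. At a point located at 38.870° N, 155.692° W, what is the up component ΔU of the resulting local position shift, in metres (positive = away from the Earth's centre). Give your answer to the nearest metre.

ΔU = 249 m

The local up (radial) axis is (cos φ cos λ, cos φ sin λ, sin φ), giving ΔU = 141.200 − 146.786 + 254.788 = 249.20 m.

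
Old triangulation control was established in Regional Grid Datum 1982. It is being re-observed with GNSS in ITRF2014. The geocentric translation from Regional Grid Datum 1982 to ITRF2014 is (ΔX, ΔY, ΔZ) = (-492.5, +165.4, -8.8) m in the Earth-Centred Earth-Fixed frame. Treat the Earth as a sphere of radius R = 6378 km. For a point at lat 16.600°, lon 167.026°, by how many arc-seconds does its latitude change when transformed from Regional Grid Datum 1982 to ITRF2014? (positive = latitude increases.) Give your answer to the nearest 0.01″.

Δφ = -5.05″

sin φ = 0.285688, cos φ = 0.958323, sin λ = 0.224509, cos λ = -0.974472.
North component: ΔN = −sin φ cos λ·ΔX − sin φ sin λ·ΔY + cos φ·ΔZ = −(0.285688)(-0.974472)(-492.5) − (0.285688)(0.224509)(165.4) + (0.958323)(-8.8) = -156.15 m.
1° of latitude spans πR/180 = 111317 m, so Δφ = -156.15 / 111317 × 3600 = -5.050″.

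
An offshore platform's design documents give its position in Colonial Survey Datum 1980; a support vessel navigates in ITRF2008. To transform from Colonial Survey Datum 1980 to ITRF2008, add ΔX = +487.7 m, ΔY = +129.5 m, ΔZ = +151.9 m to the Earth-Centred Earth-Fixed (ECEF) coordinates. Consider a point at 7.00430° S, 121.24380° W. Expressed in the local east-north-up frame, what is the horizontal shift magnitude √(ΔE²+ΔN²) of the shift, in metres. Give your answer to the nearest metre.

366 m

At φ = -7.00430°, λ = -121.24380°: sin φ = -0.121944, cos φ = 0.992537, sin λ = -0.854968, cos λ = -0.518681.
ΔE = −sin λ·ΔX + cos λ·ΔY = −(-0.854968)·(487.7) + (-0.518681)·(129.5) = 349.80 m.
ΔN = −sin φ cos λ·ΔX − sin φ sin λ·ΔY + cos φ·ΔZ = −(-0.121944)(-0.518681)(487.7) − (-0.121944)(-0.854968)(129.5) + (0.992537)(151.9) = 106.42 m.
Horizontal magnitude = √(ΔE² + ΔN²) = √(349.80² + 106.42²) = 365.63 m.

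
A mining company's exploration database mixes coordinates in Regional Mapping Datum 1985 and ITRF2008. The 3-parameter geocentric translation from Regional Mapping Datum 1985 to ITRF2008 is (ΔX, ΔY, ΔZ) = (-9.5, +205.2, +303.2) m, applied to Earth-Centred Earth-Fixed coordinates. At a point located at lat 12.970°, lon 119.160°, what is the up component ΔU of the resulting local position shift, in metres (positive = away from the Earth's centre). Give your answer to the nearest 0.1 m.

ΔU = 247.2 m

At φ = 12.970°, λ = 119.160°: sin φ = 0.224441, cos φ = 0.974488, sin λ = 0.873262, cos λ = -0.487250.
ΔU = cos φ cos λ·ΔX + cos φ sin λ·ΔY + sin φ·ΔZ = (0.974488)(-0.487250)(-9.5) + (0.974488)(0.873262)(205.2) + (0.224441)(303.2) = 247.18 m.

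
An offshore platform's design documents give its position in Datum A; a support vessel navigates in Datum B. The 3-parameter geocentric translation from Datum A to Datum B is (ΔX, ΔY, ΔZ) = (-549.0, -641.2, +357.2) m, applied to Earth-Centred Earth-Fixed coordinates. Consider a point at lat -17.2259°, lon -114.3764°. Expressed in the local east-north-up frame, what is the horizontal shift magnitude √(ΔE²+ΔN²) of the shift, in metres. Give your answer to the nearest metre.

627 m

The local east axis at (φ, λ) is (−sin λ, cos λ, 0), so ΔE = −sin(-114.3764°)·(-549.0) + cos(-114.3764°)·(-641.2) = -235.42 m.
The local north axis is (−sin φ cos λ, −sin φ sin λ, cos φ), giving ΔN = 67.102 + 172.957 + 341.178 = 581.24 m.
Horizontal magnitude = √(ΔE² + ΔN²) = √((-235.42)² + 581.24²) = 627.10 m.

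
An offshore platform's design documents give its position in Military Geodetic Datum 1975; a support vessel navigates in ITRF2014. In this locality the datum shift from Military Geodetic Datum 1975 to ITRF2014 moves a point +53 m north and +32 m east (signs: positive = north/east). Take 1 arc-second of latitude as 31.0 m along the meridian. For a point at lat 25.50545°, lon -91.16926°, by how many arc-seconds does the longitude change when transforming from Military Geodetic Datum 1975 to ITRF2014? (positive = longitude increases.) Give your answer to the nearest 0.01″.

At latitude 25.50545°, cos φ = 0.902544.
1″ of longitude at this latitude = 31.00 × cos φ = 27.9789 m, so Δλ = 32.0 / 27.9789 = 1.144″.

Δλ = 1.14″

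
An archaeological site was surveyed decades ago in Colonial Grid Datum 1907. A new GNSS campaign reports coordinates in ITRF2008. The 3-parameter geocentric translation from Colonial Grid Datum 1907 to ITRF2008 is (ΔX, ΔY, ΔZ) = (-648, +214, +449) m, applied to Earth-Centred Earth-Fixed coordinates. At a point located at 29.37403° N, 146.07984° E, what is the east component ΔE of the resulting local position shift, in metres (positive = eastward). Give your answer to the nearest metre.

ΔE = 184 m

The local east axis at (φ, λ) is (−sin λ, cos λ, 0), so ΔE = −sin(146.07984°)·(-648) + cos(146.07984°)·214 = 184.03 m.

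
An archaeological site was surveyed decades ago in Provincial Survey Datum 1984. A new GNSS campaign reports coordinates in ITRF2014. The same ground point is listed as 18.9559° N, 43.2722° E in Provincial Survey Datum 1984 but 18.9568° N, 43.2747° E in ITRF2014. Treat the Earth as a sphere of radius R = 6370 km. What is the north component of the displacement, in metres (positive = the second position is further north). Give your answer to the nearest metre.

Δφ = 18.9568° − 18.9559° = +0.0009°; Δλ = 43.2747° − 43.2722° = +0.0025°.
1° along a meridian = πR/180 = 111177 m.
ΔN = Δφ × 111177 = 100.1 m; ΔE = Δλ × 111177 × cos(18.9559°) = +0.0025 × 111177 × 0.945769 = 262.9 m.

ΔN = 100 m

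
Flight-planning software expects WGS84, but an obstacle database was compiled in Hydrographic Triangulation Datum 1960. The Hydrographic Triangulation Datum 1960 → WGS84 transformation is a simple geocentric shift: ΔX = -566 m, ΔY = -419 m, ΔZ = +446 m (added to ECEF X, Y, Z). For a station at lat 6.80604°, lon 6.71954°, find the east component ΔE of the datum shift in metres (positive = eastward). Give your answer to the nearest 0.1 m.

ΔE = -349.9 m

At φ = 6.80604°, λ = 6.71954°: sin φ = 0.118509, cos φ = 0.992953, sin λ = 0.117009, cos λ = 0.993131.
ΔE = −sin λ·ΔX + cos λ·ΔY = −(0.117009)·(-566) + (0.993131)·(-419) = -349.89 m.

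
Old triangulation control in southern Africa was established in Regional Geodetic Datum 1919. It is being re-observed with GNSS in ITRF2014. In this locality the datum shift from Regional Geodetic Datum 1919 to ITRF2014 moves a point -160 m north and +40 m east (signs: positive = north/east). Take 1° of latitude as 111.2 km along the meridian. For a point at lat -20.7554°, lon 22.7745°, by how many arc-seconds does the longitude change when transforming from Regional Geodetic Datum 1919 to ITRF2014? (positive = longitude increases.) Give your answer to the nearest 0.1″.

Δλ = 1.4″

At latitude -20.7554°, cos φ = 0.935102.
1° of longitude at this latitude = 111.2 × cos φ = 103.98 km, so Δλ = 40.0 / 103983.3 = 0.0003847° = 1.385″.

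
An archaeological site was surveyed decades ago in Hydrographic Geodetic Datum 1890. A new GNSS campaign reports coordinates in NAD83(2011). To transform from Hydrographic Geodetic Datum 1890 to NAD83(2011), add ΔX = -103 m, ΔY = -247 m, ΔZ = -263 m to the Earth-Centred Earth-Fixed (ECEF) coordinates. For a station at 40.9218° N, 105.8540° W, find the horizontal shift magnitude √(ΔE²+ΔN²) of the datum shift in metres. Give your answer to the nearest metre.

374 m

The local east axis at (φ, λ) is (−sin λ, cos λ, 0), so ΔE = −sin(-105.8540°)·(-103) + cos(-105.8540°)·(-247) = -31.60 m.
The local north axis is (−sin φ cos λ, −sin φ sin λ, cos φ), giving ΔN = -18.431 − 155.638 − 198.724 = -372.79 m.
Horizontal magnitude = √(ΔE² + ΔN²) = √((-31.60)² + (-372.79)²) = 374.13 m.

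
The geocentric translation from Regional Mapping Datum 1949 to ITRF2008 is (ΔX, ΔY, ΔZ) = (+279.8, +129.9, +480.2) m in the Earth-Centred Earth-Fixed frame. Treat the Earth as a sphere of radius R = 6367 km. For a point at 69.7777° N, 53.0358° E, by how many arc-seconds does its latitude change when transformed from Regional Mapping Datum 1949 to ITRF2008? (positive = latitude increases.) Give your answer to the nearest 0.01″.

sin φ = 0.938359, cos φ = 0.345663, sin λ = 0.799011, cos λ = 0.601316.
North component: ΔN = −sin φ cos λ·ΔX − sin φ sin λ·ΔY + cos φ·ΔZ = −(0.938359)(0.601316)(279.8) − (0.938359)(0.799011)(129.9) + (0.345663)(480.2) = -89.28 m.
1° of latitude spans πR/180 = 111125 m, so Δφ = -89.28 / 111125 × 3600 = -2.892″.

Δφ = -2.89″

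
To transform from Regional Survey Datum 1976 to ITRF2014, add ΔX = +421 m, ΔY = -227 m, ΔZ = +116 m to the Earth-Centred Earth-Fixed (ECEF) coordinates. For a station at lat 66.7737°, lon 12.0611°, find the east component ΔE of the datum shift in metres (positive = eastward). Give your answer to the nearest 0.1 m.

ΔE = -310.0 m

At φ = 66.7737°, λ = 12.0611°: sin φ = 0.918954, cos φ = 0.394364, sin λ = 0.208955, cos λ = 0.977925.
ΔE = −sin λ·ΔX + cos λ·ΔY = −(0.208955)·(421) + (0.977925)·(-227) = -309.96 m.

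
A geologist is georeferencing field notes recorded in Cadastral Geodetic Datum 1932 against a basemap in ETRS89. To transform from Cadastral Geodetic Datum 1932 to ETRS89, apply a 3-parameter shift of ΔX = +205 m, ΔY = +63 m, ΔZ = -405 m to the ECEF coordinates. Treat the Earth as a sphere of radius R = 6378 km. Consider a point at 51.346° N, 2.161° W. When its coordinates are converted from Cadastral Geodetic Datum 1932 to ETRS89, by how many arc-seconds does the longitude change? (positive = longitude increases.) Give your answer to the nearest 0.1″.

Δλ = 3.7″

sin φ = 0.780932, cos φ = 0.624616, sin λ = -0.037708, cos λ = 0.999289.
East component: ΔE = −sin λ·ΔX + cos λ·ΔY = −(-0.037708)(205) + (0.999289)(63) = 70.69 m.
1° of latitude spans πR/180 = 111317 m; at latitude φ, 1° of longitude spans that × cos φ = 69530.4 m, so Δλ = 70.69 / 69530.4 × 3600 = 3.660″.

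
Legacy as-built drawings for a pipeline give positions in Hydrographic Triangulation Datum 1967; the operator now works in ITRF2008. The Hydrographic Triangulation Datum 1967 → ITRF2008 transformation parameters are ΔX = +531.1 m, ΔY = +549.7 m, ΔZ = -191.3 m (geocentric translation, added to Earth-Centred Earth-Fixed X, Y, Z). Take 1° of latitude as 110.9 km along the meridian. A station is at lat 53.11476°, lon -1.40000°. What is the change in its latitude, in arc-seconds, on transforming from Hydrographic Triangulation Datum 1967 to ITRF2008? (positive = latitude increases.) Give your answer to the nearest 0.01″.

Δφ = -17.16″

sin φ = 0.799839, cos φ = 0.600214, sin λ = -0.024432, cos λ = 0.999701.
North component: ΔN = −sin φ cos λ·ΔX − sin φ sin λ·ΔY + cos φ·ΔZ = −(0.799839)(0.999701)(531.1) − (0.799839)(-0.024432)(549.7) + (0.600214)(-191.3) = -528.75 m.
1° of latitude spans 110900 m, so Δφ = -528.75 / 110900 × 3600 = -17.164″.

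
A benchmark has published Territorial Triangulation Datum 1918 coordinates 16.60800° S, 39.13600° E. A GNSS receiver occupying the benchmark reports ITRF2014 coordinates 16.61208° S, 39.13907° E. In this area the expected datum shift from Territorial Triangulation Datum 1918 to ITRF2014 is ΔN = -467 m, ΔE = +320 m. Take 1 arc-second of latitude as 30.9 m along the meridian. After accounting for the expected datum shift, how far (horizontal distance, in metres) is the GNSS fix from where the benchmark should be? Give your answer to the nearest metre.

15 m

Observed coordinate differences: Δφ = -0.00408°, Δλ = +0.00307°.
Converting to metres (1° lat = 111240 m, cos φ = 0.958283): observed ΔN = -453.9 m, observed ΔE = 327.3 m.
Subtracting the expected shift leaves a residual of -453.9 − (-467) = 13.1 m north and 327.3 − (320) = 7.3 m east.
Residual distance = √(13.1² + 7.3²) = 15.0 m.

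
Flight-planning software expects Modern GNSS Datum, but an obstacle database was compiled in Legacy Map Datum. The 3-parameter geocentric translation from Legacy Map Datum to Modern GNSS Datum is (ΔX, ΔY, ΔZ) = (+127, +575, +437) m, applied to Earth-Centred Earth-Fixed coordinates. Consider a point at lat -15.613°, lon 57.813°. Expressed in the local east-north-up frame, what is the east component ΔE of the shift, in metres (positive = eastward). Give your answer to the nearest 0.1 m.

At φ = -15.613°, λ = 57.813°: sin φ = -0.269138, cos φ = 0.963102, sin λ = 0.846314, cos λ = 0.532684.
ΔE = −sin λ·ΔX + cos λ·ΔY = −(0.846314)·(127) + (0.532684)·(575) = 198.81 m.

ΔE = 198.8 m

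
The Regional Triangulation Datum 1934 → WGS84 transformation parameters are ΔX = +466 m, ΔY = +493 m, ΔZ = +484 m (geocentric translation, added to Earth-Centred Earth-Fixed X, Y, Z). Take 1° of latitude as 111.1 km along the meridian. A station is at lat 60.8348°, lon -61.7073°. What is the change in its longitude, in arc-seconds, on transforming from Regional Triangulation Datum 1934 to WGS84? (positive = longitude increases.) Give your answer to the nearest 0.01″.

Δλ = 42.82″

sin φ = 0.873218, cos φ = 0.487329, sin λ = -0.880538, cos λ = 0.473976.
East component: ΔE = −sin λ·ΔX + cos λ·ΔY = −(-0.880538)(466) + (0.473976)(493) = 644.00 m.
1° of latitude spans 111100 m; at latitude φ, 1° of longitude spans that × cos φ = 54142.3 m, so Δλ = 644.00 / 54142.3 × 3600 = 42.821″.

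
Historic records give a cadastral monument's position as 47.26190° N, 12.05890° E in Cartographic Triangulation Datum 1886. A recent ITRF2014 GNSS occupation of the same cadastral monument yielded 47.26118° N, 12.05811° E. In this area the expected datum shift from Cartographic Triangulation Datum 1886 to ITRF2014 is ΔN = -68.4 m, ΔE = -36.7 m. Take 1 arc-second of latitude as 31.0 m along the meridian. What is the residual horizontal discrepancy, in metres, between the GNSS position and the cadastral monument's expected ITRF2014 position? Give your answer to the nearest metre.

26 m

Observed coordinate differences: Δφ = -0.00072°, Δλ = -0.00079°.
Converting to metres (1° lat = 111600 m, cos φ = 0.678648): observed ΔN = -80.4 m, observed ΔE = -59.8 m.
Subtracting the expected shift leaves a residual of -80.4 − (-68.4) = -12.0 m north and -59.8 − (-36.7) = -23.1 m east.
Residual distance = √((-12.0)² + (-23.1)²) = 26.0 m.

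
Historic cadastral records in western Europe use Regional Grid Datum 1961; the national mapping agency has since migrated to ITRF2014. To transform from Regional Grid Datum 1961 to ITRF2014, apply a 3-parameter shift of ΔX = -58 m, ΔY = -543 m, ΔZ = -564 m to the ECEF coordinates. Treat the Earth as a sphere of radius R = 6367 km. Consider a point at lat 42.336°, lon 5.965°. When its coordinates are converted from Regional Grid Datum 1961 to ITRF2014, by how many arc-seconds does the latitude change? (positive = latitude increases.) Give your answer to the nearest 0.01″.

Δφ = -11.02″

sin φ = 0.673477, cos φ = 0.739208, sin λ = 0.103921, cos λ = 0.994586.
North component: ΔN = −sin φ cos λ·ΔX − sin φ sin λ·ΔY + cos φ·ΔZ = −(0.673477)(0.994586)(-58) − (0.673477)(0.103921)(-543) + (0.739208)(-564) = -340.06 m.
1° of latitude spans πR/180 = 111125 m, so Δφ = -340.06 / 111125 × 3600 = -11.017″.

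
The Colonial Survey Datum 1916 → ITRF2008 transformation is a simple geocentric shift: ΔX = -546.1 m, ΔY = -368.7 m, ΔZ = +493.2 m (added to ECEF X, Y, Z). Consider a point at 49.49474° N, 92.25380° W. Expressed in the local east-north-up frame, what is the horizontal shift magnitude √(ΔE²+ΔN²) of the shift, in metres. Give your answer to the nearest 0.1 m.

The local east axis at (φ, λ) is (−sin λ, cos λ, 0), so ΔE = −sin(-92.25380°)·(-546.1) + cos(-92.25380°)·(-368.7) = -531.18 m.
The local north axis is (−sin φ cos λ, −sin φ sin λ, cos φ), giving ΔN = -16.329 − 280.123 + 320.342 = 23.89 m.
Horizontal magnitude = √(ΔE² + ΔN²) = √((-531.18)² + 23.89²) = 531.71 m.

531.7 m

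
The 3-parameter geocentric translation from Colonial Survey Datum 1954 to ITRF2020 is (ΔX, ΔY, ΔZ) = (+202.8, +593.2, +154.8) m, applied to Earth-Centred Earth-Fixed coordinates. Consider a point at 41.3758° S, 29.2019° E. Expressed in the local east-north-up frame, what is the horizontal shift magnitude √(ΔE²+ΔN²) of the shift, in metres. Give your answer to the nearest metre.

At φ = -41.3758°, λ = 29.2019°: sin φ = -0.660995, cos φ = 0.750390, sin λ = 0.487889, cos λ = 0.872906.
ΔE = −sin λ·ΔX + cos λ·ΔY = −(0.487889)·(202.8) + (0.872906)·(593.2) = 418.86 m.
ΔN = −sin φ cos λ·ΔX − sin φ sin λ·ΔY + cos φ·ΔZ = −(-0.660995)(0.872906)(202.8) − (-0.660995)(0.487889)(593.2) + (0.750390)(154.8) = 424.48 m.
Horizontal magnitude = √(ΔE² + ΔN²) = √(418.86² + 424.48²) = 596.34 m.

596 m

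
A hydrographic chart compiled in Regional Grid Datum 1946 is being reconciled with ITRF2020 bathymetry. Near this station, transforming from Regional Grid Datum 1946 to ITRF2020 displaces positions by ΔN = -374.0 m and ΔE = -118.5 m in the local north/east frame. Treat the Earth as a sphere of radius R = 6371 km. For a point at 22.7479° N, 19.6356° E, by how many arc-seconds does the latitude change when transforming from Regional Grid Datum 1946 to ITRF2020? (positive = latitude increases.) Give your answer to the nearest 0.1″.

On a sphere of radius R, 1 rad of latitude = R, so Δφ = ΔN / R = -374.0 / 6371000 = -5.8704e-05 rad = -12.108″.

Δφ = -12.1″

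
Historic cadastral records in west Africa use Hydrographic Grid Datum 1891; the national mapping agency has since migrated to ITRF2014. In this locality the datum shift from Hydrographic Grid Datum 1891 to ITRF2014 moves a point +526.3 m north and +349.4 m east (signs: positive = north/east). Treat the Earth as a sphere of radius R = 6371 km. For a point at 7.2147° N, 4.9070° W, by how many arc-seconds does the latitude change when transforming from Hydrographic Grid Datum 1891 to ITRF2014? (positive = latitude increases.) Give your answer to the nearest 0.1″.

On a sphere of radius R, 1 rad of latitude = R, so Δφ = ΔN / R = 526.3 / 6371000 = 8.2609e-05 rad = 17.039″.

Δφ = 17.0″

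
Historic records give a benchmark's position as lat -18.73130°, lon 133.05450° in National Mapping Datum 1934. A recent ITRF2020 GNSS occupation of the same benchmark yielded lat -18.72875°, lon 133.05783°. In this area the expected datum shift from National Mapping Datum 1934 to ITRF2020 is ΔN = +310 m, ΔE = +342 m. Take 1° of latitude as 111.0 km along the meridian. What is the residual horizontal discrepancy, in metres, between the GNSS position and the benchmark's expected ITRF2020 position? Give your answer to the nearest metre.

28 m

Observed coordinate differences: Δφ = +0.00255°, Δλ = +0.00333°.
Converting to metres (1° lat = 111000 m, cos φ = 0.947035): observed ΔN = 283.0 m, observed ΔE = 350.1 m.
Subtracting the expected shift leaves a residual of 283.0 − (310) = -27.0 m north and 350.1 − (342) = 8.1 m east.
Residual distance = √((-27.0)² + 8.1²) = 28.1 m.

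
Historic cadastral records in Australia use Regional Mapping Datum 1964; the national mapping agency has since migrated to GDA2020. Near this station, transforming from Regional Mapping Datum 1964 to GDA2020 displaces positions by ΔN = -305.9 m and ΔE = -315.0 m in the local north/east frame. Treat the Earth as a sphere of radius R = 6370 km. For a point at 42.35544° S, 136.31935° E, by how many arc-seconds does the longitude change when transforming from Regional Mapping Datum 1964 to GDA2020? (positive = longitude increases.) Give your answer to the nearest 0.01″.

At latitude -42.35544°, cos φ = 0.738980.
One radian of longitude at latitude φ spans R cos φ, so Δλ = ΔE / (R cos φ) = -315.0 / (6370000 × 0.738980) = -6.6917e-05 rad = -13.803″.

Δλ = -13.80″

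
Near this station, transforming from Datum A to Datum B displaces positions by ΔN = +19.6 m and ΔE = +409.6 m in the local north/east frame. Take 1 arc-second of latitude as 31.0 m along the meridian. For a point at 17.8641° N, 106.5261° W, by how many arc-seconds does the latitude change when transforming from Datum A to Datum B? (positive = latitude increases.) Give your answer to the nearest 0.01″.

Δφ = 0.63″

1″ of latitude = 31.00 m, so Δφ = 19.6 / 31.00 = 0.632″.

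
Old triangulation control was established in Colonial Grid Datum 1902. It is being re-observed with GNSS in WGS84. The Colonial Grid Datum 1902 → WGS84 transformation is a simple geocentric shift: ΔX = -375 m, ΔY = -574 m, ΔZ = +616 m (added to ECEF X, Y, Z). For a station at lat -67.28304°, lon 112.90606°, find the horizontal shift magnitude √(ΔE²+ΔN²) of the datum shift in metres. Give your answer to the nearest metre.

580 m

The local east axis at (φ, λ) is (−sin λ, cos λ, 0), so ΔE = −sin(112.90606°)·(-375) + cos(112.90606°)·(-574) = 568.84 m.
The local north axis is (−sin φ cos λ, −sin φ sin λ, cos φ), giving ΔN = 134.635 − 487.719 + 237.886 = -115.20 m.
Horizontal magnitude = √(ΔE² + ΔN²) = √(568.84² + (-115.20)²) = 580.39 m.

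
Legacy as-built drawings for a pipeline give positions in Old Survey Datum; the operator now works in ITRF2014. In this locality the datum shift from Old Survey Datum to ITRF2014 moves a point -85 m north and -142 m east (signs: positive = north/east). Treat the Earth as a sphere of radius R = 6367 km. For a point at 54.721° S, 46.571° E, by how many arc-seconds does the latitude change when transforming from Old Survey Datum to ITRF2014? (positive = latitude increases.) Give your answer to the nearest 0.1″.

Δφ = -2.8″

On a sphere of radius R, 1 rad of latitude = R, so Δφ = ΔN / R = -85.0 / 6367000 = -1.3350e-05 rad = -2.754″.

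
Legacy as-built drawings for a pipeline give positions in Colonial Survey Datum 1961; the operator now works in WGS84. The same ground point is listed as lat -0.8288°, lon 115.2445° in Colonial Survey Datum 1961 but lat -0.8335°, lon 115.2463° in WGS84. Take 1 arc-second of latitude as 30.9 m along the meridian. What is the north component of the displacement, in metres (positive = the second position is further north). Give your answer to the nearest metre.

Δφ = -0.8335° − -0.8288° = -0.0047°; Δλ = 115.2463° − 115.2445° = +0.0018°.
1° of latitude = 3600 × 30.90 = 111240 m.
ΔN = Δφ × 111240 = -522.8 m; ΔE = Δλ × 111240 × cos(-0.8288°) = +0.0018 × 111240 × 0.999895 = 200.2 m.

ΔN = -523 m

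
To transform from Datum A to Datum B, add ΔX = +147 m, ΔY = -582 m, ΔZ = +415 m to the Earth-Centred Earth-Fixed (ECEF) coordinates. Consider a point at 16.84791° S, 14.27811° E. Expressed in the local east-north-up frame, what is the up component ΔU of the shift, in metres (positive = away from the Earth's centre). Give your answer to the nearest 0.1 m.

ΔU = -121.3 m

The local up (radial) axis is (cos φ cos λ, cos φ sin λ, sin φ), giving ΔU = 136.344 − 137.377 − 120.280 = -121.31 m.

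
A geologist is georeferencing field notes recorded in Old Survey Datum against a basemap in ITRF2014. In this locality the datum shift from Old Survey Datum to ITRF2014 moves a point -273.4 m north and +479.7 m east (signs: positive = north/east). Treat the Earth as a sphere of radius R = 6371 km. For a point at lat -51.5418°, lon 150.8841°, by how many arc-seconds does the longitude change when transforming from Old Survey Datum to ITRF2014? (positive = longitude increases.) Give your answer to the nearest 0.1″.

At latitude -51.5418°, cos φ = 0.621944.
One radian of longitude at latitude φ spans R cos φ, so Δλ = ΔE / (R cos φ) = 479.7 / (6371000 × 0.621944) = 1.2106e-04 rad = 24.971″.

Δλ = 25.0″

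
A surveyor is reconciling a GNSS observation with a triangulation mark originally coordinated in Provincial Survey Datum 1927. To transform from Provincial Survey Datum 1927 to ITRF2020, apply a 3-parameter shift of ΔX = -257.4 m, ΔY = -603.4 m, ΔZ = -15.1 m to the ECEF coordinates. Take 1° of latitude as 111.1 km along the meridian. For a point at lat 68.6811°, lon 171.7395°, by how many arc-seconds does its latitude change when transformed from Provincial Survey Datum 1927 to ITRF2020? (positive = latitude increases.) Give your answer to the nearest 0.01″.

Δφ = -5.25″

sin φ = 0.931571, cos φ = 0.363559, sin λ = 0.143674, cos λ = -0.989625.
North component: ΔN = −sin φ cos λ·ΔX − sin φ sin λ·ΔY + cos φ·ΔZ = −(0.931571)(-0.989625)(-257.4) − (0.931571)(0.143674)(-603.4) + (0.363559)(-15.1) = -162.03 m.
1° of latitude spans 111100 m, so Δφ = -162.03 / 111100 × 3600 = -5.250″.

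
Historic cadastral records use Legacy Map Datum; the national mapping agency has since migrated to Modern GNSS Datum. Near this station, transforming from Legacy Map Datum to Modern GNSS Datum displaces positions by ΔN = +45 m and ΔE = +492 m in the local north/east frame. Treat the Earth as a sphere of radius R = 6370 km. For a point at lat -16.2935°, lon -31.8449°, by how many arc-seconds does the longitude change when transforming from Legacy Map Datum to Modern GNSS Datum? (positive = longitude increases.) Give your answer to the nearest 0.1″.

Δλ = 16.6″

At latitude -16.2935°, cos φ = 0.959837.
One radian of longitude at latitude φ spans R cos φ, so Δλ = ΔE / (R cos φ) = 492.0 / (6370000 × 0.959837) = 8.0469e-05 rad = 16.598″.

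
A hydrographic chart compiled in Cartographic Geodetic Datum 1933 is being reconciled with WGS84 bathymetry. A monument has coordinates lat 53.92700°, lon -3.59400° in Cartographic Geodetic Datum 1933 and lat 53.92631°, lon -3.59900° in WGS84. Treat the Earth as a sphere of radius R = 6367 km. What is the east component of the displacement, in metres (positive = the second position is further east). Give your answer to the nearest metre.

ΔE = -327 m

Δφ = 53.92631° − 53.92700° = -0.00069°; Δλ = -3.59900° − -3.59400° = -0.00500°.
1° along a meridian = πR/180 = 111125 m.
ΔN = Δφ × 111125 = -76.7 m; ΔE = Δλ × 111125 × cos(53.92700°) = -0.00500 × 111125 × 0.588816 = -327.2 m.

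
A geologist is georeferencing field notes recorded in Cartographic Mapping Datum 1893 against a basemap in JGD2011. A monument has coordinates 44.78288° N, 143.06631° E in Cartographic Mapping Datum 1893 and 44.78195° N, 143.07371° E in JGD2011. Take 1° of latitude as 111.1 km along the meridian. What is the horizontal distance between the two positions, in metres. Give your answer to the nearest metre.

Δφ = 44.78195° − 44.78288° = -0.00093°; Δλ = 143.07371° − 143.06631° = +0.00740°.
ΔN = Δφ × 111100 = -103.3 m; ΔE = Δλ × 111100 × cos(44.78288°) = +0.00740 × 111100 × 0.709781 = 583.5 m.
Distance = √(ΔE² + ΔN²) = √(583.5² + (-103.3)²) = 592.6 m.

593 m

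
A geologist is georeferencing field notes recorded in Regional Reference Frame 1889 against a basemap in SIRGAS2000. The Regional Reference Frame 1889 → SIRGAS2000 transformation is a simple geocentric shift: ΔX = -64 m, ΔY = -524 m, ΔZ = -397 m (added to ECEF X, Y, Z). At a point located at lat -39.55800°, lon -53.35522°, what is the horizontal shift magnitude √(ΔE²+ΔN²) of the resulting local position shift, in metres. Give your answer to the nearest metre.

The local east axis at (φ, λ) is (−sin λ, cos λ, 0), so ΔE = −sin(-53.35522°)·(-64) + cos(-53.35522°)·(-524) = -364.10 m.
The local north axis is (−sin φ cos λ, −sin φ sin λ, cos φ), giving ΔN = -24.327 + 267.756 − 306.079 = -62.65 m.
Horizontal magnitude = √(ΔE² + ΔN²) = √((-364.10)² + (-62.65)²) = 369.45 m.

369 m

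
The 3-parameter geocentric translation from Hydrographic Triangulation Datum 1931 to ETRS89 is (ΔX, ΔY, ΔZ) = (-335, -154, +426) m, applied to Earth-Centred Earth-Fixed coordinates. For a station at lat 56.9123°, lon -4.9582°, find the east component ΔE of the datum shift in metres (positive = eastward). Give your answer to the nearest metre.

ΔE = -182 m

At φ = 56.9123°, λ = -4.9582°: sin φ = 0.837836, cos φ = 0.545922, sin λ = -0.086429, cos λ = 0.996258.
ΔE = −sin λ·ΔX + cos λ·ΔY = −(-0.086429)·(-335) + (0.996258)·(-154) = -182.38 m.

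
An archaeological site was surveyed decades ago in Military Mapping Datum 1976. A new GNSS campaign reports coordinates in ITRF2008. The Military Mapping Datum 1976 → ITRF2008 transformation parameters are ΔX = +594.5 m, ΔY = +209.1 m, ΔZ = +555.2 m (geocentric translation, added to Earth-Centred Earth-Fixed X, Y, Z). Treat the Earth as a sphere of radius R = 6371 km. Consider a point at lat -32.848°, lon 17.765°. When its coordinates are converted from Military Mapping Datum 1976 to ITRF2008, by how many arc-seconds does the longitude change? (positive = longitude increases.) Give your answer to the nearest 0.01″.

Δλ = 0.68″

sin φ = -0.542412, cos φ = 0.840112, sin λ = 0.305114, cos λ = 0.952316.
East component: ΔE = −sin λ·ΔX + cos λ·ΔY = −(0.305114)(594.5) + (0.952316)(209.1) = 17.74 m.
1° of latitude spans πR/180 = 111195 m; at latitude φ, 1° of longitude spans that × cos φ = 93416.2 m, so Δλ = 17.74 / 93416.2 × 3600 = 0.684″.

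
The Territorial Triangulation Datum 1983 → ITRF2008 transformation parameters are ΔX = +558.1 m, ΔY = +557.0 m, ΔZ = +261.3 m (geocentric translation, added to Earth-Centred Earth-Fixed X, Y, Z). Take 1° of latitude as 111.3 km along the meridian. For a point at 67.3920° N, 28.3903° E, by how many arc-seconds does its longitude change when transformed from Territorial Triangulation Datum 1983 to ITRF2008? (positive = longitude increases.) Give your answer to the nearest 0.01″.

Δλ = 18.90″

sin φ = 0.923157, cos φ = 0.384424, sin λ = 0.475475, cos λ = 0.879729.
East component: ΔE = −sin λ·ΔX + cos λ·ΔY = −(0.475475)(558.1) + (0.879729)(557.0) = 224.65 m.
1° of latitude spans 111300 m; at latitude φ, 1° of longitude spans that × cos φ = 42786.4 m, so Δλ = 224.65 / 42786.4 × 3600 = 18.901″.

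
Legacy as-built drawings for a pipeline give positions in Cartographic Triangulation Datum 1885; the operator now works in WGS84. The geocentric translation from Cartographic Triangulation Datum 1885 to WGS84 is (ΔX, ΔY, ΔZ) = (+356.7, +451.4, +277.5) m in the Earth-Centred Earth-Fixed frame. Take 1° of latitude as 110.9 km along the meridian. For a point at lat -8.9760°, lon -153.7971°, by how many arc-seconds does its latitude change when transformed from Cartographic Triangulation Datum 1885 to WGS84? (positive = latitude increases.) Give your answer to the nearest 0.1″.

sin φ = -0.156021, cos φ = 0.987754, sin λ = -0.441551, cos λ = -0.897236.
North component: ΔN = −sin φ cos λ·ΔX − sin φ sin λ·ΔY + cos φ·ΔZ = −(-0.156021)(-0.897236)(356.7) − (-0.156021)(-0.441551)(451.4) + (0.987754)(277.5) = 193.07 m.
1° of latitude spans 110900 m, so Δφ = 193.07 / 110900 × 3600 = 6.267″.

Δφ = 6.3″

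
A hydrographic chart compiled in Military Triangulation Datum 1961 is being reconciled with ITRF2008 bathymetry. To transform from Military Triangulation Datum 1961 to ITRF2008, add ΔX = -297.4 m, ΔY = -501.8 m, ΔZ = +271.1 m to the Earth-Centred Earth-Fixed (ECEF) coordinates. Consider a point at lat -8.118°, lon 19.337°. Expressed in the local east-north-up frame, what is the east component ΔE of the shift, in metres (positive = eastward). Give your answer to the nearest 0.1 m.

The local east axis at (φ, λ) is (−sin λ, cos λ, 0), so ΔE = −sin(19.337°)·(-297.4) + cos(19.337°)·(-501.8) = -375.02 m.

ΔE = -375.0 m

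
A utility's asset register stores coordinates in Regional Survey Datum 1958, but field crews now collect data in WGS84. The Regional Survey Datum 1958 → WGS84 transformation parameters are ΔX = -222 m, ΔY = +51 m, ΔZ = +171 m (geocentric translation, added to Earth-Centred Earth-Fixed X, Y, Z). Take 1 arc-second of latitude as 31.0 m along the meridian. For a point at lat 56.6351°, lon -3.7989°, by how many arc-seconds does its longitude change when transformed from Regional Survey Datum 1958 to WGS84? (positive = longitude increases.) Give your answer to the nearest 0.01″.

Δλ = 2.12″

sin φ = 0.835185, cos φ = 0.549969, sin λ = -0.066255, cos λ = 0.997803.
East component: ΔE = −sin λ·ΔX + cos λ·ΔY = −(-0.066255)(-222) + (0.997803)(51) = 36.18 m.
1° of latitude spans 3600 × 31.00 = 111600 m; at latitude φ, 1° of longitude spans that × cos φ = 61376.6 m, so Δλ = 36.18 / 61376.6 × 3600 = 2.122″.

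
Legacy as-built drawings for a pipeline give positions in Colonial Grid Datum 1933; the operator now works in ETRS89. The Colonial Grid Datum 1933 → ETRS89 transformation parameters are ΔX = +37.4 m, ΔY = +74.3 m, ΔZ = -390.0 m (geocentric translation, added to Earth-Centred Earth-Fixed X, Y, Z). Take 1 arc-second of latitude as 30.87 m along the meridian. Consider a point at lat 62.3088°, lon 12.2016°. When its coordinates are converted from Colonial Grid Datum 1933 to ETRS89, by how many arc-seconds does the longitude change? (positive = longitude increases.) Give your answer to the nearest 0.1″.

Δλ = 4.5″

sin φ = 0.885465, cos φ = 0.464706, sin λ = 0.211352, cos λ = 0.977410.
East component: ΔE = −sin λ·ΔX + cos λ·ΔY = −(0.211352)(37.4) + (0.977410)(74.3) = 64.72 m.
1° of latitude spans 3600 × 30.87 = 111132 m; at latitude φ, 1° of longitude spans that × cos φ = 51643.7 m, so Δλ = 64.72 / 51643.7 × 3600 = 4.511″.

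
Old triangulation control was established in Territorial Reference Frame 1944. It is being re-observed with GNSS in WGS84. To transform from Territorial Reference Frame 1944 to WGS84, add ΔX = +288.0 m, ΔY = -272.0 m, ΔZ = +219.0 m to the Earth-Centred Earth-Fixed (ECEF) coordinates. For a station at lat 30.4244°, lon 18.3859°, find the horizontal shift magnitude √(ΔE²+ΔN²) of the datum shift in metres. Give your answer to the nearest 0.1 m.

The local east axis at (φ, λ) is (−sin λ, cos λ, 0), so ΔE = −sin(18.3859°)·288.0 + cos(18.3859°)·(-272.0) = -348.96 m.
The local north axis is (−sin φ cos λ, −sin φ sin λ, cos φ), giving ΔN = -138.399 + 43.446 + 188.843 = 93.89 m.
Horizontal magnitude = √(ΔE² + ΔN²) = √((-348.96)² + 93.89²) = 361.37 m.

361.4 m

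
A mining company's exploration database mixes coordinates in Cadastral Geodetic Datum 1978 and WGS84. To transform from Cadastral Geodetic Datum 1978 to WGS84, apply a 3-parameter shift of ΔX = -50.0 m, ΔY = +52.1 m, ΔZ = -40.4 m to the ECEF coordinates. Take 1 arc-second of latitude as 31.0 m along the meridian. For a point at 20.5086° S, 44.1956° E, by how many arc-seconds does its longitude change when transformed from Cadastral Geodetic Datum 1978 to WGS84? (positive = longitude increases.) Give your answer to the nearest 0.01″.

Δλ = 2.49″

sin φ = -0.350348, cos φ = 0.936620, sin λ = 0.697110, cos λ = 0.716964.
East component: ΔE = −sin λ·ΔX + cos λ·ΔY = −(0.697110)(-50.0) + (0.716964)(52.1) = 72.21 m.
1° of latitude spans 3600 × 31.00 = 111600 m; at latitude φ, 1° of longitude spans that × cos φ = 104526.7 m, so Δλ = 72.21 / 104526.7 × 3600 = 2.487″.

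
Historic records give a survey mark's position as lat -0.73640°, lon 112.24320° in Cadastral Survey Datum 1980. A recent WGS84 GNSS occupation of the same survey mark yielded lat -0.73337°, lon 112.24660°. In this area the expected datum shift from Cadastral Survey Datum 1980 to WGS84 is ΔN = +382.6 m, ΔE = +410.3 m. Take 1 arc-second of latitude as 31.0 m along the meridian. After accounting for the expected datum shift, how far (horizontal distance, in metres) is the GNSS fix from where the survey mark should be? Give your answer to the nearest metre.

Observed coordinate differences: Δφ = +0.00303°, Δλ = +0.00340°.
Converting to metres (1° lat = 111600 m, cos φ = 0.999917): observed ΔN = 338.1 m, observed ΔE = 379.4 m.
Subtracting the expected shift leaves a residual of 338.1 − (382.6) = -44.5 m north and 379.4 − (410.3) = -30.9 m east.
Residual distance = √((-44.5)² + (-30.9)²) = 54.1 m.

54 m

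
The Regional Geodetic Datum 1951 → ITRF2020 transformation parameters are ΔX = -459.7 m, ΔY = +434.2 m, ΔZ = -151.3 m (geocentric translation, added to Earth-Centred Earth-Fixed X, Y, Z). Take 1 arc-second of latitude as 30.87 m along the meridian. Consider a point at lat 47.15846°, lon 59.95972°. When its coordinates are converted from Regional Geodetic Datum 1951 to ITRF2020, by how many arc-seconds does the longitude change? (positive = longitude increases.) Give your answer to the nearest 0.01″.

sin φ = 0.733237, cos φ = 0.679973, sin λ = 0.865674, cos λ = 0.500609.
East component: ΔE = −sin λ·ΔX + cos λ·ΔY = −(0.865674)(-459.7) + (0.500609)(434.2) = 615.31 m.
1° of latitude spans 3600 × 30.87 = 111132 m; at latitude φ, 1° of longitude spans that × cos φ = 75566.8 m, so Δλ = 615.31 / 75566.8 × 3600 = 29.314″.

Δλ = 29.31″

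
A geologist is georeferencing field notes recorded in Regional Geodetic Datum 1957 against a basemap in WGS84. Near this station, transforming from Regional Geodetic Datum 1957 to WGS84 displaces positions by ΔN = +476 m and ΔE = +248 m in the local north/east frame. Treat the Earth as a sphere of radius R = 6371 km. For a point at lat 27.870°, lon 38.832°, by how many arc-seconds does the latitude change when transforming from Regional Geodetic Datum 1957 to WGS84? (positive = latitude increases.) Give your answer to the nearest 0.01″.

On a sphere of radius R, 1 rad of latitude = R, so Δφ = ΔN / R = 476.0 / 6371000 = 7.4714e-05 rad = 15.411″.

Δφ = 15.41″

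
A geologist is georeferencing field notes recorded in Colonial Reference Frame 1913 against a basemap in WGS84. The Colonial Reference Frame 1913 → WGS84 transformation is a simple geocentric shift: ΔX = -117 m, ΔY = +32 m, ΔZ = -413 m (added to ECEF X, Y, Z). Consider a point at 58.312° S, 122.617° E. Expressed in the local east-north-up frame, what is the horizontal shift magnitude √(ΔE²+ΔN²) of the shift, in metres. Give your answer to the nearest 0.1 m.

The local east axis at (φ, λ) is (−sin λ, cos λ, 0), so ΔE = −sin(122.617°)·(-117) + cos(122.617°)·32 = 81.30 m.
The local north axis is (−sin φ cos λ, −sin φ sin λ, cos φ), giving ΔN = 53.664 + 22.935 − 216.946 = -140.35 m.
Horizontal magnitude = √(ΔE² + ΔN²) = √(81.30² + (-140.35)²) = 162.19 m.

162.2 m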